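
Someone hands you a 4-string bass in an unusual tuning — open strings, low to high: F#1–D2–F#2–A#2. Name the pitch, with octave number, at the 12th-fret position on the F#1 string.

F#1 is MIDI 30. Adding 12 gives 42, which is F#2.

F#2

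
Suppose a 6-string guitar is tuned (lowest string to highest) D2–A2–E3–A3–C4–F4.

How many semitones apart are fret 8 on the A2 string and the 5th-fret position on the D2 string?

A2 at fret 8 → F3 (MIDI 53); D2 at fret 5 → G2 (MIDI 43).
53 − 43 = 10, so the two pitches are 10 semitones apart, with F3 the higher.

10 semitones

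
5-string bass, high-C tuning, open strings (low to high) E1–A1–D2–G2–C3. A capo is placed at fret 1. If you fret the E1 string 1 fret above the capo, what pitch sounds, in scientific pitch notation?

F♯1

The capo raises the open E1 by 1 semitone to F1; fretting 1 more gives E1 + 1 + 1 = E1 + 2 semitones = F♯1.
(Also written G♭.)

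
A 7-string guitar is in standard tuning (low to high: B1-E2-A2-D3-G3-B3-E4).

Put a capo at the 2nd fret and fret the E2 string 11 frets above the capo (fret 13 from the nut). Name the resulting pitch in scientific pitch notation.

F3

The capo raises the open E2 by 2 semitones to F#2; fretting 11 more gives E2 + 2 + 11 = E2 + 13 semitones = F3.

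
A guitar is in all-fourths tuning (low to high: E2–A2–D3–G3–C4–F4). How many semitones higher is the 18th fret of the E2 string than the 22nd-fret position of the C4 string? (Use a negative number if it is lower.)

-24 semitones

E2 at fret 18 → A#3 (MIDI 58); C4 at fret 22 → A#5 (MIDI 82).
58 − 82 = -24, so the two pitches are 24 semitones apart.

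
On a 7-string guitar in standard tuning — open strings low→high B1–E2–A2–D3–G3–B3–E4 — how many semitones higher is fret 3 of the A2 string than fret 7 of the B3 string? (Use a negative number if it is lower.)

-18 semitones

A2 at fret 3 → C3 (MIDI 48); B3 at fret 7 → F#4 (MIDI 66).
48 − 66 = -18, so the two pitches are 18 semitones apart.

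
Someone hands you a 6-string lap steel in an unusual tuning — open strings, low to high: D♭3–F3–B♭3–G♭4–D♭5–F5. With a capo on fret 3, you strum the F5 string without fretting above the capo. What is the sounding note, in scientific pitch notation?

The capo raises the open F5 by 3 semitones to A♭5; fretting 0 more gives F5 + 3 + 0 = F5 + 3 semitones = A♭5.
(Also written G♯.)

A♭5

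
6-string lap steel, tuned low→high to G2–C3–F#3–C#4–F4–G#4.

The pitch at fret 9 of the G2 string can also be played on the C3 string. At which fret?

4

G2 at fret 9 is G2 + 9 semitones = E3.
The open C3 string is 5 semitones above the open G2, so the same pitch on the C3 string lies at fret 9 − 5 = 4.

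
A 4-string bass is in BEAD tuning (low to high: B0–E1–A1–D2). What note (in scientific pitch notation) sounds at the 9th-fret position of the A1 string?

Each fret is one semitone, so A1 + 9 = F♯2.
(Equivalently spelled G♭2.)

F♯2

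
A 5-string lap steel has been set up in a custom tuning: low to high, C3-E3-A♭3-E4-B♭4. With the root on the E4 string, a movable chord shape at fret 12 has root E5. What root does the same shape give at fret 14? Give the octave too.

G♭5

Moving from fret 12 to fret 14 shifts the root by 2 semitones.
E5 up 2 semitones is G♭5.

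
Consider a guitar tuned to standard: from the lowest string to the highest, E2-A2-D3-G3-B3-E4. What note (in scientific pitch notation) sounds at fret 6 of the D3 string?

D3 is MIDI 50. Adding 6 gives 56, which is G#3.

G#3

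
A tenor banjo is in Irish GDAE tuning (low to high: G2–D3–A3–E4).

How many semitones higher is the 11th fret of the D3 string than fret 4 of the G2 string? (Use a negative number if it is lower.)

14 semitones

D3 at fret 11 → C♯4 (MIDI 61); G2 at fret 4 → B2 (MIDI 47).
61 − 47 = 14, so the two pitches are 14 semitones apart.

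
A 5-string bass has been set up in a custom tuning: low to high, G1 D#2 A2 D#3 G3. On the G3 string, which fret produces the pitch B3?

B3 is 4 semitones above the open G3 (G–G#–A–A#–B), so it sits at fret 4.

4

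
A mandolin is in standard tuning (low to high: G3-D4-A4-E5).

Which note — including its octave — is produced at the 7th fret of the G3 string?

G3 is MIDI 55. Adding 7 gives 62, which is D4.

D4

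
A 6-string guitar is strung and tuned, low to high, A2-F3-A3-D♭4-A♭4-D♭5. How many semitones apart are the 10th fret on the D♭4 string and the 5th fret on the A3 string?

9 semitones

D♭4 at fret 10 → B4 (MIDI 71); A3 at fret 5 → D4 (MIDI 62).
71 − 62 = 9, so the two pitches are 9 semitones apart, with B4 the higher.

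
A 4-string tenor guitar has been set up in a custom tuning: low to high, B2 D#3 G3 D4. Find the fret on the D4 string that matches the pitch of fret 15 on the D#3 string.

4

Fret 15 on D#3 is MIDI 51 + 15 = 66 (F#4). On the D4 string (open MIDI 62), that pitch is 66 − 62 = fret 4.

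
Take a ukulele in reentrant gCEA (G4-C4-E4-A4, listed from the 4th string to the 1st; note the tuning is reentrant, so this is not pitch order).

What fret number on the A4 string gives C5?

C5 is 3 semitones above the open A4 (A–A#–B–C), so it sits at fret 3.

3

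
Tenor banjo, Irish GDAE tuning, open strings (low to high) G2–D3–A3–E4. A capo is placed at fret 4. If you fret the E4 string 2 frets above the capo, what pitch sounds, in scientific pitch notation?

The capo raises the open E4 by 4 semitones to G#4; fretting 2 more gives E4 + 4 + 2 = E4 + 6 semitones = A#4.

A#4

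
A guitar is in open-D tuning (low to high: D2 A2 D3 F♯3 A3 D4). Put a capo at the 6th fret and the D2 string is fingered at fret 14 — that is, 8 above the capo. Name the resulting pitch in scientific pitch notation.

E3

The capo raises the open D2 by 6 semitones to G♯2; fretting 8 more gives D2 + 6 + 8 = D2 + 14 semitones = E3.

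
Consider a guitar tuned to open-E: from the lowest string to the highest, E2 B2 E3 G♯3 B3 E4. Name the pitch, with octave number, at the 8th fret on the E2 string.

Each fret is one semitone, so E2 + 8 = C3.

C3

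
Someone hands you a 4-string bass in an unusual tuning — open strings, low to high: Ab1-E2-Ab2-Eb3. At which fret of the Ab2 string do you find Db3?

5

Db3 is 5 semitones above the open Ab2 (Ab–A–Bb–B–C–Db), so it sits at fret 5.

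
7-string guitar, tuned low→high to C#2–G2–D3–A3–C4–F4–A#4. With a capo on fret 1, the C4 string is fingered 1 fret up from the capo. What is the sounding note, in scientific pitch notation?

The capo raises the open C4 by 1 semitone to C#4; fretting 1 more gives C4 + 1 + 1 = C4 + 2 semitones = D4.

D4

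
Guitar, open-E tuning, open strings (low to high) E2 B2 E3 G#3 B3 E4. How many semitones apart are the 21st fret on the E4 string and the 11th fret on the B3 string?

E4 at fret 21 → C#6 (MIDI 85); B3 at fret 11 → A#4 (MIDI 70).
85 − 70 = 15, so the two pitches are 15 semitones apart, with C#6 the higher.

15 semitones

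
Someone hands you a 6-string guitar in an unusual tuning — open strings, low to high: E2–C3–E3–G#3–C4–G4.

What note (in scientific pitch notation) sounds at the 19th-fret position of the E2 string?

B3

Each fret is one semitone, so E2 + 19 = B3.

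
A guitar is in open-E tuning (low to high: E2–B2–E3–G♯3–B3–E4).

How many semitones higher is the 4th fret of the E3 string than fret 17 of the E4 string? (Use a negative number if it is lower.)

-25 semitones

E3 at fret 4 → G♯3 (MIDI 56); E4 at fret 17 → A5 (MIDI 81).
56 − 81 = -25, so the two pitches are 25 semitones apart.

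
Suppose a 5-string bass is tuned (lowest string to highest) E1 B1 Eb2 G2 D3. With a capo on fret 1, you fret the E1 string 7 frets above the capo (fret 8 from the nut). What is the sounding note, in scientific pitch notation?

The capo raises the open E1 by 1 semitone to F1; fretting 7 more gives E1 + 1 + 7 = E1 + 8 semitones = C2.

C2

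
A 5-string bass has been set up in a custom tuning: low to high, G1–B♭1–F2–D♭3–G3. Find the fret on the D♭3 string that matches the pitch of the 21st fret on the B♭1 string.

6

B♭1 at fret 21 is B♭1 + 21 semitones = G3.
The open D♭3 string is 15 semitones above the open B♭1, so the same pitch on the D♭3 string lies at fret 21 − 15 = 6.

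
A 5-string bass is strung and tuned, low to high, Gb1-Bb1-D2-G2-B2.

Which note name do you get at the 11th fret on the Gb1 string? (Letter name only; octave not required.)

F

Each fret is one semitone, so Gb1 + 11 = F.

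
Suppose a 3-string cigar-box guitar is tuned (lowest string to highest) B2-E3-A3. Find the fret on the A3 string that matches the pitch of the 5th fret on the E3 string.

E3 at fret 5 is E3 + 5 semitones = A3.
The open A3 string is 5 semitones above the open E3, so the same pitch on the A3 string lies at fret 5 − 5 = 0.

0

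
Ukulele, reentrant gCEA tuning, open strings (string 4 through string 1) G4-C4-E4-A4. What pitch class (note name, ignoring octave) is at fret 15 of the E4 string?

The open E4 string plus 15 semitones: E–F–F#–G–…–F–F#–G.

G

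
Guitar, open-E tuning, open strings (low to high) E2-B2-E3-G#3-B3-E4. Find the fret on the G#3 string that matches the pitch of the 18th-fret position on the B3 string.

B3 at fret 18 is B3 + 18 semitones = F5.
The open G#3 string is 3 semitones below the open B3, so the same pitch on the G#3 string lies at fret 18 + 3 = 21.

21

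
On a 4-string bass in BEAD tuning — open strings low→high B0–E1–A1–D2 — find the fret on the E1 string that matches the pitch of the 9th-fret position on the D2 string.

Fret 9 on D2 is MIDI 38 + 9 = 47 (B2). On the E1 string (open MIDI 28), that pitch is 47 − 28 = fret 19.

19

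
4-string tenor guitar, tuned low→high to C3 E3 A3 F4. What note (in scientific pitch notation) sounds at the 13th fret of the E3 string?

F4

Each fret is one semitone, so E3 + 13 = F4.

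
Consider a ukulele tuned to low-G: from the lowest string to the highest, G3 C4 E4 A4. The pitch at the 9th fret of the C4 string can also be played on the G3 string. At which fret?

C4 at fret 9 is C4 + 9 semitones = A4.
The open G3 string is 5 semitones below the open C4, so the same pitch on the G3 string lies at fret 9 + 5 = 14.

14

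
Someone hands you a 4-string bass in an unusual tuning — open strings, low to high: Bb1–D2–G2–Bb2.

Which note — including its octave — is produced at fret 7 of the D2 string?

Each fret is one semitone, so D2 + 7 = A2.

A2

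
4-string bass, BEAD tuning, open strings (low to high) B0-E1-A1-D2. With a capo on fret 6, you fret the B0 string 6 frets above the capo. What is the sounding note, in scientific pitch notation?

B1

The capo raises the open B0 by 6 semitones to F1; fretting 6 more gives B0 + 6 + 6 = B0 + 12 semitones = B1.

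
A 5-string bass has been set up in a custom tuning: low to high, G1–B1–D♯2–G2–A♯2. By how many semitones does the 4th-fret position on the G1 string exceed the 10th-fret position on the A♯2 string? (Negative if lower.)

G1 at fret 4 → B1 (MIDI 35); A♯2 at fret 10 → G♯3 (MIDI 56).
35 − 56 = -21, so the two pitches are 21 semitones apart.

-21 semitones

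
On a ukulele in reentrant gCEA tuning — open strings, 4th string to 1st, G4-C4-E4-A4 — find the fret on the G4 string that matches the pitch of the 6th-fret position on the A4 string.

8

A4 at fret 6 is A4 + 6 semitones = D#5.
The open G4 string is 2 semitones below the open A4, so the same pitch on the G4 string lies at fret 6 + 2 = 8.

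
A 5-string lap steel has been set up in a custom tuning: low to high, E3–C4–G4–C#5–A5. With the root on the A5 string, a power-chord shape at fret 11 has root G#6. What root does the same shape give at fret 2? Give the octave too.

Moving from fret 11 to fret 2 shifts the root by -9 semitones.
G#6 down 9 semitones is B5.

B5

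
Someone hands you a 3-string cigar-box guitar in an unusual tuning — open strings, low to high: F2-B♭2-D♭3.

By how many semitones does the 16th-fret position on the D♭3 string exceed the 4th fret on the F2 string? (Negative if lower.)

20 semitones

D♭3 at fret 16 → F4 (MIDI 65); F2 at fret 4 → A2 (MIDI 45).
65 − 45 = 20, so the two pitches are 20 semitones apart.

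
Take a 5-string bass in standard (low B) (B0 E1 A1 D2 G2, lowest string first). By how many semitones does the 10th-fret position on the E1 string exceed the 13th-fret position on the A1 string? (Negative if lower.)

E1 at fret 10 → D2 (MIDI 38); A1 at fret 13 → A#2 (MIDI 46).
38 − 46 = -8, so the two pitches are 8 semitones apart.

-8 semitones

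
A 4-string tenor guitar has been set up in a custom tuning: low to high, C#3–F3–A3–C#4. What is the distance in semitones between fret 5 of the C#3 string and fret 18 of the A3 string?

21 semitones

C#3 at fret 5 → F#3 (MIDI 54); A3 at fret 18 → D#5 (MIDI 75).
54 − 75 = -21, so the two pitches are 21 semitones apart, with D#5 the higher.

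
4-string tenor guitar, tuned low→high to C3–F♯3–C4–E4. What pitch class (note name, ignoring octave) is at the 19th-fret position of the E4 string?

E4 is MIDI 64. Adding 19 gives 83; 83 mod 12 = 11, i.e. B.

B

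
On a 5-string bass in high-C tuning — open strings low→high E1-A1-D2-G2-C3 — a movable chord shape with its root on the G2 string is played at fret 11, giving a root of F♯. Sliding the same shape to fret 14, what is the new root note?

A

Moving from fret 11 to fret 14 shifts the root by 3 semitones.
F♯ up 3 semitones is A.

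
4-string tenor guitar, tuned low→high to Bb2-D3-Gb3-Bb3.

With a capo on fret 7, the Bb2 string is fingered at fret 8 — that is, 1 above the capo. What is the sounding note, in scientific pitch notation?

Gb3

The capo raises the open Bb2 by 7 semitones to F3; fretting 1 more gives Bb2 + 7 + 1 = Bb2 + 8 semitones = Gb3.
(Also written F#.)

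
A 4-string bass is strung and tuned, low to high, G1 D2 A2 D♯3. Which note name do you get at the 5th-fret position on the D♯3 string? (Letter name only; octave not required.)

G♯

D♯3 is MIDI 51. Adding 5 gives 56; 56 mod 12 = 8, i.e. G♯.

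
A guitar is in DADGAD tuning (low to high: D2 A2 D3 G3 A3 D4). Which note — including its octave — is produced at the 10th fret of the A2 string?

A2 is MIDI 45. Adding 10 gives 55, which is G3.

G3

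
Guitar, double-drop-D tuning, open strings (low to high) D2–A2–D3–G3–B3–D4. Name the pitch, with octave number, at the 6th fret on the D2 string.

G#2

Each fret is one semitone, so D2 + 6 = G#2.
(Equivalently spelled Ab2.)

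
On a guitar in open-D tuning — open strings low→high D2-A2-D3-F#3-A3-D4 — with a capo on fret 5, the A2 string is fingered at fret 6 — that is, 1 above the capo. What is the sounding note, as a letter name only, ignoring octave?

The capo raises the open A2 by 5 semitones to D3; fretting 1 more gives A2 + 5 + 1 = A2 + 6 semitones, landing on D#.
(Also written Eb.)

D#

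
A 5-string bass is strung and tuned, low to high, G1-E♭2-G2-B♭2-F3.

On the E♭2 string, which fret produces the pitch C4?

21

C4 is 21 semitones above the open E♭2 (Eb–E–F–Gb–…–Bb–B–C), so it sits at fret 21.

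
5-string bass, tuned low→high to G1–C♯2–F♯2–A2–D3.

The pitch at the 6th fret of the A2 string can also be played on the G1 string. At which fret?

A2 at fret 6 is A2 + 6 semitones = D♯3.
The open G1 string is 14 semitones below the open A2, so the same pitch on the G1 string lies at fret 6 + 14 = 20.

20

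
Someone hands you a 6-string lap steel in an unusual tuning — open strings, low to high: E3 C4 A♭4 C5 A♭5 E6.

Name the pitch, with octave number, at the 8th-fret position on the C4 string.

A♭4

The open C4 string plus 8 semitones: C–Db–D–Eb–E–F–Gb–G–Ab.
No B→C boundary is crossed, so the octave stays at 4.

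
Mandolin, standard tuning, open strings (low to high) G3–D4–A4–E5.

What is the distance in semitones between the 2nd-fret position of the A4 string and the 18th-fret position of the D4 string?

9 semitones

A4 at fret 2 → B4 (MIDI 71); D4 at fret 18 → G#5 (MIDI 80).
71 − 80 = -9, so the two pitches are 9 semitones apart, with G#5 the higher.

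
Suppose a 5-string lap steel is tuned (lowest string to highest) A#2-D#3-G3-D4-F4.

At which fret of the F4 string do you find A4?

4

A4 is 4 semitones above the open F4 (F–F#–G–G#–A), so it sits at fret 4.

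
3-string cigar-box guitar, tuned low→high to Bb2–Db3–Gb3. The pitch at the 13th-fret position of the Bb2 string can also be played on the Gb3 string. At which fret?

Fret 13 on Bb2 is MIDI 46 + 13 = 59 (B3). On the Gb3 string (open MIDI 54), that pitch is 59 − 54 = fret 5.

5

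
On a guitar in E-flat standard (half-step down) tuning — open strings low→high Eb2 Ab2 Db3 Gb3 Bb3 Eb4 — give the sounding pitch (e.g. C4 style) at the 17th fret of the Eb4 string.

Each fret is one semitone, so Eb4 + 17 = Ab5.
(Equivalently spelled G#5.)

Ab5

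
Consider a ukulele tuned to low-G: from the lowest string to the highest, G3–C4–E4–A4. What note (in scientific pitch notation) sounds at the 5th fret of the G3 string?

C4

G3 is MIDI 55. Adding 5 gives 60, which is C4.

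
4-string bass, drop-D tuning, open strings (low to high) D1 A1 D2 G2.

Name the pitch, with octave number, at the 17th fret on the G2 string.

C4

Each fret is one semitone, so G2 + 17 = C4.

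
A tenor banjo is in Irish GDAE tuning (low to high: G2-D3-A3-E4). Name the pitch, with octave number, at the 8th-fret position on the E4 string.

C5

Each fret is one semitone, so E4 + 8 = C5.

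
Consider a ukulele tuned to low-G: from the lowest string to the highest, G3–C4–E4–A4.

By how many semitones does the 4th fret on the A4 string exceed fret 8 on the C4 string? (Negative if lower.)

5 semitones

A4 at fret 4 → C♯5 (MIDI 73); C4 at fret 8 → G♯4 (MIDI 68).
73 − 68 = 5, so the two pitches are 5 semitones apart.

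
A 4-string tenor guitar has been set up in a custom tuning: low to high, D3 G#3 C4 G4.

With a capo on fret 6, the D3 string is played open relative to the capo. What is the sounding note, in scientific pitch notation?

G#3

The capo raises the open D3 by 6 semitones to G#3; fretting 0 more gives D3 + 6 + 0 = D3 + 6 semitones = G#3.
(Also written Ab.)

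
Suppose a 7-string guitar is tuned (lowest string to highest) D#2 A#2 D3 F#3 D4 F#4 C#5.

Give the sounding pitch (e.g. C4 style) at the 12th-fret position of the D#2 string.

Each fret is one semitone, so D#2 + 12 = D#3.

D#3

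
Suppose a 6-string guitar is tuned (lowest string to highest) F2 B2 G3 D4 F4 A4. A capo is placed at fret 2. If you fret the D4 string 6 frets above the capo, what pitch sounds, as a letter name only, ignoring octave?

The capo raises the open D4 by 2 semitones to E4; fretting 6 more gives D4 + 2 + 6 = D4 + 8 semitones, landing on B♭.

B♭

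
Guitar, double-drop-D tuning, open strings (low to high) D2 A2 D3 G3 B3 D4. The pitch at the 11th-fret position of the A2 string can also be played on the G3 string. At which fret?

Fret 11 on A2 is MIDI 45 + 11 = 56 (G#3). On the G3 string (open MIDI 55), that pitch is 56 − 55 = fret 1.

1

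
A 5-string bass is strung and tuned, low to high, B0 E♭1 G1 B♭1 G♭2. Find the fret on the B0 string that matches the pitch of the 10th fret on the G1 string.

18

Fret 10 on G1 is MIDI 31 + 10 = 41 (F2). On the B0 string (open MIDI 23), that pitch is 41 − 23 = fret 18.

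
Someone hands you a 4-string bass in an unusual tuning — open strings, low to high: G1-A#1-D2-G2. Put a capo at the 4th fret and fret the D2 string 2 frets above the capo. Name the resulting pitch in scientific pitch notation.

The capo raises the open D2 by 4 semitones to F#2; fretting 2 more gives D2 + 4 + 2 = D2 + 6 semitones = G#2.
(Also written Ab.)

G#2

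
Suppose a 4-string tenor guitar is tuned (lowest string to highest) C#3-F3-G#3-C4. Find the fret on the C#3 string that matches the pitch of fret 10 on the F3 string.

14

F3 at fret 10 is F3 + 10 semitones = D#4.
The open C#3 string is 4 semitones below the open F3, so the same pitch on the C#3 string lies at fret 10 + 4 = 14.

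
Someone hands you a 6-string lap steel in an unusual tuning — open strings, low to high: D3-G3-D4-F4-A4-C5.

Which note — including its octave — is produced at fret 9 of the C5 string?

The open C5 string plus 9 semitones: C–Db–D–Eb–E–F–Gb–G–Ab–A.
No B→C boundary is crossed, so the octave stays at 5.

A5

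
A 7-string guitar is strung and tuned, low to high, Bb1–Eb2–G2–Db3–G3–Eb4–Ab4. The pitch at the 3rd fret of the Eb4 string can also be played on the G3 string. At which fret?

11

Fret 3 on Eb4 is MIDI 63 + 3 = 66 (Gb4). On the G3 string (open MIDI 55), that pitch is 66 − 55 = fret 11.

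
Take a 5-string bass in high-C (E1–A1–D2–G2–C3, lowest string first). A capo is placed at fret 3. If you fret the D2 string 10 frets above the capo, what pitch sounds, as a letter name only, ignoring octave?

D#

The capo raises the open D2 by 3 semitones to F2; fretting 10 more gives D2 + 3 + 10 = D2 + 13 semitones, landing on D#.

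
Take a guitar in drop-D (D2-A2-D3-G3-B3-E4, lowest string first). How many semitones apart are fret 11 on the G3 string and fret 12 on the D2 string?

G3 at fret 11 → F♯4 (MIDI 66); D2 at fret 12 → D3 (MIDI 50).
66 − 50 = 16, so the two pitches are 16 semitones apart, with F♯4 the higher.

16 semitones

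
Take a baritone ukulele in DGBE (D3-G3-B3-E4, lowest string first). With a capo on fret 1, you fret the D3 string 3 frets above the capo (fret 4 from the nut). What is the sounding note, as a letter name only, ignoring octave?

The capo raises the open D3 by 1 semitone to D#3; fretting 3 more gives D3 + 1 + 3 = D3 + 4 semitones, landing on F#.
(Also written Gb.)

F#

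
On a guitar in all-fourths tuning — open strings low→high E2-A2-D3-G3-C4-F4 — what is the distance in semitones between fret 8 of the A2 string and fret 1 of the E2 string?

A2 at fret 8 → F3 (MIDI 53); E2 at fret 1 → F2 (MIDI 41).
53 − 41 = 12, so the two pitches are 12 semitones apart, with F3 the higher.

12 semitones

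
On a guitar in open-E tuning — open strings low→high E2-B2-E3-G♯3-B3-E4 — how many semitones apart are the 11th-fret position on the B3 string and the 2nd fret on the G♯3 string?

12 semitones

B3 at fret 11 → A♯4 (MIDI 70); G♯3 at fret 2 → A♯3 (MIDI 58).
70 − 58 = 12, so the two pitches are 12 semitones apart, with A♯4 the higher.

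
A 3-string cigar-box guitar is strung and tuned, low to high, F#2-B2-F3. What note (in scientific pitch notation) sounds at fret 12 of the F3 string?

The open F3 string plus 12 semitones: F–F#–G–G#–…–D#–E–F.
The walk passes from B into C once, so the octave number goes from 3 to 4.

F4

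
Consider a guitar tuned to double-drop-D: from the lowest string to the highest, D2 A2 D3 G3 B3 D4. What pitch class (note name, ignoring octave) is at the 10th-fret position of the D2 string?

C

D2 is MIDI 38. Adding 10 gives 48; 48 mod 12 = 0, i.e. C.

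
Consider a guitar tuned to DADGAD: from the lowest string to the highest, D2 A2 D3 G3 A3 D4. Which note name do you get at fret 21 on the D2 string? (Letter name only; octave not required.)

The open D2 string plus 21 semitones: D–D#–E–F–…–A–A#–B.

B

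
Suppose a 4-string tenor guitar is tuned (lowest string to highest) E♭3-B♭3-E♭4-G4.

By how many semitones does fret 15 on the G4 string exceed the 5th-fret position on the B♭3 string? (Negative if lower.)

19 semitones

G4 at fret 15 → B♭5 (MIDI 82); B♭3 at fret 5 → E♭4 (MIDI 63).
82 − 63 = 19, so the two pitches are 19 semitones apart.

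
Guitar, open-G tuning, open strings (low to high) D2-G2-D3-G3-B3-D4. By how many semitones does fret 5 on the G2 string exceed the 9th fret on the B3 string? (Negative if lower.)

G2 at fret 5 → C3 (MIDI 48); B3 at fret 9 → G♯4 (MIDI 68).
48 − 68 = -20, so the two pitches are 20 semitones apart.

-20 semitones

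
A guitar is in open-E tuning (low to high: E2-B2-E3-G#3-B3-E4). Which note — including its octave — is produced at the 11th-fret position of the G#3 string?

G#3 is MIDI 56. Adding 11 gives 67, which is G4.

G4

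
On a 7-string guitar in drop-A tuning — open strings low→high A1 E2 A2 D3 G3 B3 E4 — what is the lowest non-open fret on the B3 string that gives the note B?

12

From B3, count semitones up the chromatic scale until reaching B: B–C–C#–D–…–A–A#–B — 12 steps.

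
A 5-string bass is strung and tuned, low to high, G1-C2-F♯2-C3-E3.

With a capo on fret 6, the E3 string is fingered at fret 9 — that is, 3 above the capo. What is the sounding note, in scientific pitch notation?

The capo raises the open E3 by 6 semitones to A♯3; fretting 3 more gives E3 + 6 + 3 = E3 + 9 semitones = C♯4.

C♯4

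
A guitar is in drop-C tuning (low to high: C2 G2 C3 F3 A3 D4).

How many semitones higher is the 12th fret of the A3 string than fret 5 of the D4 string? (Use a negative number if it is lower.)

A3 at fret 12 → A4 (MIDI 69); D4 at fret 5 → G4 (MIDI 67).
69 − 67 = 2, so the two pitches are 2 semitones apart.

2 semitones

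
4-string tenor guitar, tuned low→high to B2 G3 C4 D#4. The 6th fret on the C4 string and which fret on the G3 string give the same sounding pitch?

Fret 6 on C4 is MIDI 60 + 6 = 66 (F#4). On the G3 string (open MIDI 55), that pitch is 66 − 55 = fret 11.

11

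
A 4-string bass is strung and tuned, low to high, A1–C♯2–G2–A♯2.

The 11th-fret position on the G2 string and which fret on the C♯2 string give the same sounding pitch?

17

Fret 11 on G2 is MIDI 43 + 11 = 54 (F♯3). On the C♯2 string (open MIDI 37), that pitch is 54 − 37 = fret 17.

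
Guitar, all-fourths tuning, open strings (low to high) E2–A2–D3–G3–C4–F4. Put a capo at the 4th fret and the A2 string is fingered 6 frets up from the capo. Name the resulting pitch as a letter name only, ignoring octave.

The capo raises the open A2 by 4 semitones to C#3; fretting 6 more gives A2 + 4 + 6 = A2 + 10 semitones, landing on G.

G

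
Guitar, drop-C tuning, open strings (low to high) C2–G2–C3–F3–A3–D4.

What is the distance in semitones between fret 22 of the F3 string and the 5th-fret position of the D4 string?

8 semitones

F3 at fret 22 → D♯5 (MIDI 75); D4 at fret 5 → G4 (MIDI 67).
75 − 67 = 8, so the two pitches are 8 semitones apart, with D♯5 the higher.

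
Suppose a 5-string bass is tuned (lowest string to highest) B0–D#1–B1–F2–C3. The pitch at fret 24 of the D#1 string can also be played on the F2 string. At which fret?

10

Fret 24 on D#1 is MIDI 27 + 24 = 51 (D#3). On the F2 string (open MIDI 41), that pitch is 51 − 41 = fret 10.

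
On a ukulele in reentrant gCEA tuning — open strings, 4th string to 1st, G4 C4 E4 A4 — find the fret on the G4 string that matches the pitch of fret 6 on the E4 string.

Fret 6 on E4 is MIDI 64 + 6 = 70 (A#4). On the G4 string (open MIDI 67), that pitch is 70 − 67 = fret 3.

3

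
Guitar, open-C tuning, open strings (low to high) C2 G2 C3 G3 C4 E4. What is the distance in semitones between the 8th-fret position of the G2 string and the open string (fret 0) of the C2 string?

15 semitones

G2 at fret 8 → D♯3 (MIDI 51); C2 at fret 0 → C2 (MIDI 36).
51 − 36 = 15, so the two pitches are 15 semitones apart, with D♯3 the higher.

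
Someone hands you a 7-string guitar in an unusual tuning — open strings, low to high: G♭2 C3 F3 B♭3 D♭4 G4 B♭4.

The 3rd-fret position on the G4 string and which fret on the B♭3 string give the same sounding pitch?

G4 at fret 3 is G4 + 3 semitones = B♭4.
The open B♭3 string is 9 semitones below the open G4, so the same pitch on the B♭3 string lies at fret 3 + 9 = 12.

12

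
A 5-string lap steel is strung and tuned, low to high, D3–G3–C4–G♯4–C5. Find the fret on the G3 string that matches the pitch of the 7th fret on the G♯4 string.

Fret 7 on G♯4 is MIDI 68 + 7 = 75 (D♯5). On the G3 string (open MIDI 55), that pitch is 75 − 55 = fret 20.

20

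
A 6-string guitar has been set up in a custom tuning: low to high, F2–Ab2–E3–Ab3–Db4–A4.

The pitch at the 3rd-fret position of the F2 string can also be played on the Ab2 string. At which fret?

0

Fret 3 on F2 is MIDI 41 + 3 = 44 (Ab2). On the Ab2 string (open MIDI 44), that pitch is 44 − 44 = fret 0.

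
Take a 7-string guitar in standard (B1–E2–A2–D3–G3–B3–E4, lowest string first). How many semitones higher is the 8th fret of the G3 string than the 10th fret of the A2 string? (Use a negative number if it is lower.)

G3 at fret 8 → D#4 (MIDI 63); A2 at fret 10 → G3 (MIDI 55).
63 − 55 = 8, so the two pitches are 8 semitones apart.

8 semitones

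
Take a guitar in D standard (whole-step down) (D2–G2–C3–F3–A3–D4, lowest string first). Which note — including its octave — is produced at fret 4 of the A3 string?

The open A3 string plus 4 semitones: A–A#–B–C–C#.
The walk passes from B into C once, so the octave number goes from 3 to 4.
(Equivalently spelled Db4.)

C#4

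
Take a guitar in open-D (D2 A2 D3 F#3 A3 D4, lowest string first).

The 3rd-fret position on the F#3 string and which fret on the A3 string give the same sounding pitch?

0

F#3 at fret 3 is F#3 + 3 semitones = A3.
The open A3 string is 3 semitones above the open F#3, so the same pitch on the A3 string lies at fret 3 − 3 = 0.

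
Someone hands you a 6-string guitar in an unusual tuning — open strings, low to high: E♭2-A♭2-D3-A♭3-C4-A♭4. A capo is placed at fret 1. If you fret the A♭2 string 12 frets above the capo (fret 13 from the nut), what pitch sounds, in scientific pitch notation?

The capo raises the open A♭2 by 1 semitone to A2; fretting 12 more gives A♭2 + 1 + 12 = A♭2 + 13 semitones = A3.

A3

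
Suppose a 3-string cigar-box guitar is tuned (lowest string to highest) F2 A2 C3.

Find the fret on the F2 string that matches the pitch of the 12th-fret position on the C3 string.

19

C3 at fret 12 is C3 + 12 semitones = C4.
The open F2 string is 7 semitones below the open C3, so the same pitch on the F2 string lies at fret 12 + 7 = 19.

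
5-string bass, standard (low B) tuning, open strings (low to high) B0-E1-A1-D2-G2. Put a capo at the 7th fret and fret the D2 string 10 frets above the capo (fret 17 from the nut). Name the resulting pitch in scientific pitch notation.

G3

The capo raises the open D2 by 7 semitones to A2; fretting 10 more gives D2 + 7 + 10 = D2 + 17 semitones = G3.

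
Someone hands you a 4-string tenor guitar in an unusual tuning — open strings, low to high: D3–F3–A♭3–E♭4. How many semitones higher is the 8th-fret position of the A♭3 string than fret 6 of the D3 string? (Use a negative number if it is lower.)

A♭3 at fret 8 → E4 (MIDI 64); D3 at fret 6 → A♭3 (MIDI 56).
64 − 56 = 8, so the two pitches are 8 semitones apart.

8 semitones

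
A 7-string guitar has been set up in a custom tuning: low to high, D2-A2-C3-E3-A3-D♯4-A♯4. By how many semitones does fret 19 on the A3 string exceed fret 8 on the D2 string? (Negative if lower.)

30 semitones

A3 at fret 19 → E5 (MIDI 76); D2 at fret 8 → A♯2 (MIDI 46).
76 − 46 = 30, so the two pitches are 30 semitones apart.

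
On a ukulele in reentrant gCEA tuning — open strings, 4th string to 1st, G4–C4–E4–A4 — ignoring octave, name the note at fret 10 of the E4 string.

D

E4 is MIDI 64. Adding 10 gives 74; 74 mod 12 = 2, i.e. D.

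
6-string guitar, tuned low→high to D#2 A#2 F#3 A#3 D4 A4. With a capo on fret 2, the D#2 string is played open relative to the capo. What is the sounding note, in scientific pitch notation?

The capo raises the open D#2 by 2 semitones to F2; fretting 0 more gives D#2 + 2 + 0 = D#2 + 2 semitones = F2.

F2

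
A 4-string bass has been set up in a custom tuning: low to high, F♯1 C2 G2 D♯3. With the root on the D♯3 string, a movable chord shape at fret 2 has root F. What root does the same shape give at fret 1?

E

Moving from fret 2 to fret 1 shifts the root by -1 semitone.
F down 1 semitone is E.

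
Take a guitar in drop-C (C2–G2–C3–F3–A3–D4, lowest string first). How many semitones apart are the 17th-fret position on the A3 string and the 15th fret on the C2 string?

A3 at fret 17 → D5 (MIDI 74); C2 at fret 15 → D♯3 (MIDI 51).
74 − 51 = 23, so the two pitches are 23 semitones apart, with D5 the higher.

23 semitones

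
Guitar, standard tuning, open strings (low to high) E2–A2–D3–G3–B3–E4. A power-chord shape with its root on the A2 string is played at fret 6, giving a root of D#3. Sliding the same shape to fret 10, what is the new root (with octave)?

Moving from fret 6 to fret 10 shifts the root by 4 semitones.
D#3 up 4 semitones is G3.

G3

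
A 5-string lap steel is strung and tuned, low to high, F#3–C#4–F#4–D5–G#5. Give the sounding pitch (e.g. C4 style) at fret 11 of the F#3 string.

F4

Each fret is one semitone, so F#3 + 11 = F4.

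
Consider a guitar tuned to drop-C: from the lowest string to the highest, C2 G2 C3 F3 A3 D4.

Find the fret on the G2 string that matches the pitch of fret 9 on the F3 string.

F3 at fret 9 is F3 + 9 semitones = D4.
The open G2 string is 10 semitones below the open F3, so the same pitch on the G2 string lies at fret 9 + 10 = 19.

19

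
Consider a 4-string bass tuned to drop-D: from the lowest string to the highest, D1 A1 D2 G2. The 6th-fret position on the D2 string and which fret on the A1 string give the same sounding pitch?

11

D2 at fret 6 is D2 + 6 semitones = G#2.
The open A1 string is 5 semitones below the open D2, so the same pitch on the A1 string lies at fret 6 + 5 = 11.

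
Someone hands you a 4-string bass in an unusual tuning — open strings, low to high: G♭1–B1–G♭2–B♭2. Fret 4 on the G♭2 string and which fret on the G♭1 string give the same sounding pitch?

16

Fret 4 on G♭2 is MIDI 42 + 4 = 46 (B♭2). On the G♭1 string (open MIDI 30), that pitch is 46 − 30 = fret 16.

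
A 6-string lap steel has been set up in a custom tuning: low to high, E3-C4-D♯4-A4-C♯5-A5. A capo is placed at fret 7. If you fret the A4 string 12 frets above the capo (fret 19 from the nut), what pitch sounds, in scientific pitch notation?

The capo raises the open A4 by 7 semitones to E5; fretting 12 more gives A4 + 7 + 12 = A4 + 19 semitones = E6.

E6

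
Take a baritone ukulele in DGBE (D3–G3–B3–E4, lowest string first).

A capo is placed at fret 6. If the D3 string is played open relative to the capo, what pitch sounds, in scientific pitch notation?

The capo raises the open D3 by 6 semitones to G#3; fretting 0 more gives D3 + 6 + 0 = D3 + 6 semitones = G#3.

G#3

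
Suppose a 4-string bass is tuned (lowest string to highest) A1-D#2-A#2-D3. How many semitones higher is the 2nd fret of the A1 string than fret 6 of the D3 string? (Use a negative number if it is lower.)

A1 at fret 2 → B1 (MIDI 35); D3 at fret 6 → G#3 (MIDI 56).
35 − 56 = -21, so the two pitches are 21 semitones apart.

-21 semitones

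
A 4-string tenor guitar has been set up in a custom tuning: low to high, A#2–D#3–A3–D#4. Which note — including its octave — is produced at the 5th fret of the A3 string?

D4

A3 is MIDI 57. Adding 5 gives 62, which is D4.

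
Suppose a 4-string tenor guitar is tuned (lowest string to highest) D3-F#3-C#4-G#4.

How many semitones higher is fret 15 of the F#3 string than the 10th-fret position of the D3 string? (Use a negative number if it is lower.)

9 semitones

F#3 at fret 15 → A4 (MIDI 69); D3 at fret 10 → C4 (MIDI 60).
69 − 60 = 9, so the two pitches are 9 semitones apart.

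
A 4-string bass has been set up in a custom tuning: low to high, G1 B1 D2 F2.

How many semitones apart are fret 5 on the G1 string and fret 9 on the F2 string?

14 semitones

G1 at fret 5 → C2 (MIDI 36); F2 at fret 9 → D3 (MIDI 50).
36 − 50 = -14, so the two pitches are 14 semitones apart, with D3 the higher.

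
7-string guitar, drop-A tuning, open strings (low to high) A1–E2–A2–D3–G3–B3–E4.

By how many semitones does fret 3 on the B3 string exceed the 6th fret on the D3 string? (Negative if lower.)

6 semitones

B3 at fret 3 → D4 (MIDI 62); D3 at fret 6 → G♯3 (MIDI 56).
62 − 56 = 6, so the two pitches are 6 semitones apart.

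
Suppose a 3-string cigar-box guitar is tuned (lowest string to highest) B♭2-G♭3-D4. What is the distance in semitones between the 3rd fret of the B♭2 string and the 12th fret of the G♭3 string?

B♭2 at fret 3 → D♭3 (MIDI 49); G♭3 at fret 12 → G♭4 (MIDI 66).
49 − 66 = -17, so the two pitches are 17 semitones apart, with G♭4 the higher.

17 semitones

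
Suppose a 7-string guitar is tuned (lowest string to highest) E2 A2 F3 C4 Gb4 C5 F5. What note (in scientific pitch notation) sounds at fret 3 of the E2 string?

The open E2 string plus 3 semitones: E–F–Gb–G.
No B→C boundary is crossed, so the octave stays at 2.

G2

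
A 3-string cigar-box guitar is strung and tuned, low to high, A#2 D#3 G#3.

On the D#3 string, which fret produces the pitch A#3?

7

A#3 is 7 semitones above the open D#3 (D#–E–F–F#–G–G#–A–A#), so it sits at fret 7.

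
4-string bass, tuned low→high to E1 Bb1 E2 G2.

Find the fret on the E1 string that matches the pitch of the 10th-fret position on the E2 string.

22

E2 at fret 10 is E2 + 10 semitones = D3.
The open E1 string is 12 semitones below the open E2, so the same pitch on the E1 string lies at fret 10 + 12 = 22.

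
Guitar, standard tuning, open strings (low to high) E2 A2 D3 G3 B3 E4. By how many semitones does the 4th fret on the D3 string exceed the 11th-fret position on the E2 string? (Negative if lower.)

3 semitones

D3 at fret 4 → F♯3 (MIDI 54); E2 at fret 11 → D♯3 (MIDI 51).
54 − 51 = 3, so the two pitches are 3 semitones apart.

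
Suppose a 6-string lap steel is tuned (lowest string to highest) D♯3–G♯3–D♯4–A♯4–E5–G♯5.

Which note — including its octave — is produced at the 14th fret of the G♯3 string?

Each fret is one semitone, so G♯3 + 14 = A♯4.
(Equivalently spelled B♭4.)

A♯4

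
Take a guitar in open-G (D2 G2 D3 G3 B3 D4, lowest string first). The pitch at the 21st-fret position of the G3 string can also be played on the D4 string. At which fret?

14

Fret 21 on G3 is MIDI 55 + 21 = 76 (E5). On the D4 string (open MIDI 62), that pitch is 76 − 62 = fret 14.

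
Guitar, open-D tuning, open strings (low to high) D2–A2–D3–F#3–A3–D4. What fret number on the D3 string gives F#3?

4

F#3 is 4 semitones above the open D3 (D–D#–E–F–F#), so it sits at fret 4.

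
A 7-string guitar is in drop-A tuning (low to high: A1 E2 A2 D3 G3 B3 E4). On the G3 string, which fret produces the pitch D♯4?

D♯4 is 8 semitones above the open G3 (G–G#–A–A#–B–C–C#–D–D#), so it sits at fret 8.

8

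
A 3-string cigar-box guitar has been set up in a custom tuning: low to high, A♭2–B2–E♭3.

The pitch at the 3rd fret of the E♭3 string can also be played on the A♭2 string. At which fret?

10

E♭3 at fret 3 is E♭3 + 3 semitones = G♭3.
The open A♭2 string is 7 semitones below the open E♭3, so the same pitch on the A♭2 string lies at fret 3 + 7 = 10.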